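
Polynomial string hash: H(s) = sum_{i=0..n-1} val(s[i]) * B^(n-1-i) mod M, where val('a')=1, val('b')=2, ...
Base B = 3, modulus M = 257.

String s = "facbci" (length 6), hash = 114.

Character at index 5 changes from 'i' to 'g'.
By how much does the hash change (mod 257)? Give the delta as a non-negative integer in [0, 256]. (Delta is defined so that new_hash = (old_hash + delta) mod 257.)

Delta formula: (val(new) - val(old)) * B^(n-1-k) mod M
  val('g') - val('i') = 7 - 9 = -2
  B^(n-1-k) = 3^0 mod 257 = 1
  Delta = -2 * 1 mod 257 = 255

Answer: 255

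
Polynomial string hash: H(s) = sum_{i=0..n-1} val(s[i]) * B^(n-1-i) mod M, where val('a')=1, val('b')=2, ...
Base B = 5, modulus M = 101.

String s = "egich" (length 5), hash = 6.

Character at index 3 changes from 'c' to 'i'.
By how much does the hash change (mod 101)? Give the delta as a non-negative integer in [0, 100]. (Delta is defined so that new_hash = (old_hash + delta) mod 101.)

Answer: 30

Derivation:
Delta formula: (val(new) - val(old)) * B^(n-1-k) mod M
  val('i') - val('c') = 9 - 3 = 6
  B^(n-1-k) = 5^1 mod 101 = 5
  Delta = 6 * 5 mod 101 = 30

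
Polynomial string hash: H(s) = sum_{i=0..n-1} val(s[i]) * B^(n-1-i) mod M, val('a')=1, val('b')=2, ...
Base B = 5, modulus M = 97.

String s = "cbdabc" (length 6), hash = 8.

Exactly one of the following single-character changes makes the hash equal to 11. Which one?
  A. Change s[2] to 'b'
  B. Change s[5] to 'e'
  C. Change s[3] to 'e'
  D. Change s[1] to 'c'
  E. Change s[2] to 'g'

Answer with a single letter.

Option A: s[2]='d'->'b', delta=(2-4)*5^3 mod 97 = 41, hash=8+41 mod 97 = 49
Option B: s[5]='c'->'e', delta=(5-3)*5^0 mod 97 = 2, hash=8+2 mod 97 = 10
Option C: s[3]='a'->'e', delta=(5-1)*5^2 mod 97 = 3, hash=8+3 mod 97 = 11 <-- target
Option D: s[1]='b'->'c', delta=(3-2)*5^4 mod 97 = 43, hash=8+43 mod 97 = 51
Option E: s[2]='d'->'g', delta=(7-4)*5^3 mod 97 = 84, hash=8+84 mod 97 = 92

Answer: C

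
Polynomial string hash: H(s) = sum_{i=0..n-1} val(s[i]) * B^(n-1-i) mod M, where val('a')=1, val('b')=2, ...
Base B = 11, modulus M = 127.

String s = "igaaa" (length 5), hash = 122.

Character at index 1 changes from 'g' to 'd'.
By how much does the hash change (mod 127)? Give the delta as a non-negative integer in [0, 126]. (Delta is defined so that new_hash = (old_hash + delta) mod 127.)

Answer: 71

Derivation:
Delta formula: (val(new) - val(old)) * B^(n-1-k) mod M
  val('d') - val('g') = 4 - 7 = -3
  B^(n-1-k) = 11^3 mod 127 = 61
  Delta = -3 * 61 mod 127 = 71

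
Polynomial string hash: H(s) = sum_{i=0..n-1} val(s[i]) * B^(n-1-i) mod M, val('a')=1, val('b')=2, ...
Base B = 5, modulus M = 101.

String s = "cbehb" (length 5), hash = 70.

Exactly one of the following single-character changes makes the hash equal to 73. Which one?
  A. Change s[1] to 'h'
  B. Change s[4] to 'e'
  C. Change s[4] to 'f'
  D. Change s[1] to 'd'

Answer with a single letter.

Answer: B

Derivation:
Option A: s[1]='b'->'h', delta=(8-2)*5^3 mod 101 = 43, hash=70+43 mod 101 = 12
Option B: s[4]='b'->'e', delta=(5-2)*5^0 mod 101 = 3, hash=70+3 mod 101 = 73 <-- target
Option C: s[4]='b'->'f', delta=(6-2)*5^0 mod 101 = 4, hash=70+4 mod 101 = 74
Option D: s[1]='b'->'d', delta=(4-2)*5^3 mod 101 = 48, hash=70+48 mod 101 = 17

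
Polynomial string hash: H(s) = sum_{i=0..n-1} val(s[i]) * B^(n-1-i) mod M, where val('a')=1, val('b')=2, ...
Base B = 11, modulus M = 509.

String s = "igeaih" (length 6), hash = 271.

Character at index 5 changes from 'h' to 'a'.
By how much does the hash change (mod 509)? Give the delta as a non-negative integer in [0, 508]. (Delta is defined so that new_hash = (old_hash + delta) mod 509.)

Answer: 502

Derivation:
Delta formula: (val(new) - val(old)) * B^(n-1-k) mod M
  val('a') - val('h') = 1 - 8 = -7
  B^(n-1-k) = 11^0 mod 509 = 1
  Delta = -7 * 1 mod 509 = 502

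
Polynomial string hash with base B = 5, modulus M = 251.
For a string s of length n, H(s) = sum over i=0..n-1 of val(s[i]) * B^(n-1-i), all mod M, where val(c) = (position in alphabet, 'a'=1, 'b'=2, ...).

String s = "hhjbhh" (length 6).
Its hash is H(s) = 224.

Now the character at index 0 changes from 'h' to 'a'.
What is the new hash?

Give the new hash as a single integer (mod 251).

val('h') = 8, val('a') = 1
Position k = 0, exponent = n-1-k = 5
B^5 mod M = 5^5 mod 251 = 113
Delta = (1 - 8) * 113 mod 251 = 213
New hash = (224 + 213) mod 251 = 186

Answer: 186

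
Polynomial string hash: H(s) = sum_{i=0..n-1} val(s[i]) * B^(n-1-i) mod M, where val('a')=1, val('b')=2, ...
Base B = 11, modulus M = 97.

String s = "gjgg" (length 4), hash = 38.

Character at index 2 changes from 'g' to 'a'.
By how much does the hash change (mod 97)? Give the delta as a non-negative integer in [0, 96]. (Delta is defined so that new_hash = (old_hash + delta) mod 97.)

Delta formula: (val(new) - val(old)) * B^(n-1-k) mod M
  val('a') - val('g') = 1 - 7 = -6
  B^(n-1-k) = 11^1 mod 97 = 11
  Delta = -6 * 11 mod 97 = 31

Answer: 31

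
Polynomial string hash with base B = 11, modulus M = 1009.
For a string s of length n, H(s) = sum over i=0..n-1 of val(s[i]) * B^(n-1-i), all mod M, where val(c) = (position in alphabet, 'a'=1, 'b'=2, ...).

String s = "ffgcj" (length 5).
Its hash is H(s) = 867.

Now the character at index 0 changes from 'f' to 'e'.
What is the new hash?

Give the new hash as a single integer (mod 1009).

Answer: 352

Derivation:
val('f') = 6, val('e') = 5
Position k = 0, exponent = n-1-k = 4
B^4 mod M = 11^4 mod 1009 = 515
Delta = (5 - 6) * 515 mod 1009 = 494
New hash = (867 + 494) mod 1009 = 352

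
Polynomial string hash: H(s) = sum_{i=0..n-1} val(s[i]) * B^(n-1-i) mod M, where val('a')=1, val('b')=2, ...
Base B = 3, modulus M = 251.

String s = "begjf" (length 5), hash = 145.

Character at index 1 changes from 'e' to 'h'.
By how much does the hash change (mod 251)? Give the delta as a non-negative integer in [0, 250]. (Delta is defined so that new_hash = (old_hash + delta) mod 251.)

Delta formula: (val(new) - val(old)) * B^(n-1-k) mod M
  val('h') - val('e') = 8 - 5 = 3
  B^(n-1-k) = 3^3 mod 251 = 27
  Delta = 3 * 27 mod 251 = 81

Answer: 81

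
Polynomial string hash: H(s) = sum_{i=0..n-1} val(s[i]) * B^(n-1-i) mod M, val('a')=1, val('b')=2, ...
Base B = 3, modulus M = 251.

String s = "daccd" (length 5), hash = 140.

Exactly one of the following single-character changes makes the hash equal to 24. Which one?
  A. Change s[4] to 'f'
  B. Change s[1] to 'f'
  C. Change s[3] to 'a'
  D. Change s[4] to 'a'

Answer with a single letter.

Answer: B

Derivation:
Option A: s[4]='d'->'f', delta=(6-4)*3^0 mod 251 = 2, hash=140+2 mod 251 = 142
Option B: s[1]='a'->'f', delta=(6-1)*3^3 mod 251 = 135, hash=140+135 mod 251 = 24 <-- target
Option C: s[3]='c'->'a', delta=(1-3)*3^1 mod 251 = 245, hash=140+245 mod 251 = 134
Option D: s[4]='d'->'a', delta=(1-4)*3^0 mod 251 = 248, hash=140+248 mod 251 = 137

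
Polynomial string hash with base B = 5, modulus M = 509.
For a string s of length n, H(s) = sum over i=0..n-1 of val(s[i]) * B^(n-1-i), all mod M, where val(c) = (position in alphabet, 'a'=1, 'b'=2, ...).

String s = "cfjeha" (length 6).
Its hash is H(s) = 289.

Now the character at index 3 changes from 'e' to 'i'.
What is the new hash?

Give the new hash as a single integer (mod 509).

val('e') = 5, val('i') = 9
Position k = 3, exponent = n-1-k = 2
B^2 mod M = 5^2 mod 509 = 25
Delta = (9 - 5) * 25 mod 509 = 100
New hash = (289 + 100) mod 509 = 389

Answer: 389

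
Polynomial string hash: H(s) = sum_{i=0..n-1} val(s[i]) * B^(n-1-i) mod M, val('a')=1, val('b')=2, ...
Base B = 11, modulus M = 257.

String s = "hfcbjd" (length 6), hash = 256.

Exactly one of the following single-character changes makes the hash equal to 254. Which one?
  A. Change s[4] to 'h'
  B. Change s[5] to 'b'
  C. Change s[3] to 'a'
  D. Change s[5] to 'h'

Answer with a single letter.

Option A: s[4]='j'->'h', delta=(8-10)*11^1 mod 257 = 235, hash=256+235 mod 257 = 234
Option B: s[5]='d'->'b', delta=(2-4)*11^0 mod 257 = 255, hash=256+255 mod 257 = 254 <-- target
Option C: s[3]='b'->'a', delta=(1-2)*11^2 mod 257 = 136, hash=256+136 mod 257 = 135
Option D: s[5]='d'->'h', delta=(8-4)*11^0 mod 257 = 4, hash=256+4 mod 257 = 3

Answer: B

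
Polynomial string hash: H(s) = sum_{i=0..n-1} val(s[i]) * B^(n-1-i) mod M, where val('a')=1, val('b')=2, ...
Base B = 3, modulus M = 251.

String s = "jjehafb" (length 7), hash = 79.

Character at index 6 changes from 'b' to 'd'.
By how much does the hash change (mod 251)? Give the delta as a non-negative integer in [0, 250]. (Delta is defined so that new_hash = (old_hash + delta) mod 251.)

Answer: 2

Derivation:
Delta formula: (val(new) - val(old)) * B^(n-1-k) mod M
  val('d') - val('b') = 4 - 2 = 2
  B^(n-1-k) = 3^0 mod 251 = 1
  Delta = 2 * 1 mod 251 = 2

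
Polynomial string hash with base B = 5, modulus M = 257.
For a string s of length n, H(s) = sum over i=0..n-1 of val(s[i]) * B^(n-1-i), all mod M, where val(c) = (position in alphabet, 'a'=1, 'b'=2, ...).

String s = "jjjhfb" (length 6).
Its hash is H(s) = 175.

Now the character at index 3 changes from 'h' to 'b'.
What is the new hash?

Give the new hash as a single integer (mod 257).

Answer: 25

Derivation:
val('h') = 8, val('b') = 2
Position k = 3, exponent = n-1-k = 2
B^2 mod M = 5^2 mod 257 = 25
Delta = (2 - 8) * 25 mod 257 = 107
New hash = (175 + 107) mod 257 = 25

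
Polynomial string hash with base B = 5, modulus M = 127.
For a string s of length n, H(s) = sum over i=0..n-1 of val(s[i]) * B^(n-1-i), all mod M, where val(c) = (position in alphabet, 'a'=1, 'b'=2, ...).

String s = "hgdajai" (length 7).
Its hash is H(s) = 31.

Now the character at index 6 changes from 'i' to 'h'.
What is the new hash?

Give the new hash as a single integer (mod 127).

val('i') = 9, val('h') = 8
Position k = 6, exponent = n-1-k = 0
B^0 mod M = 5^0 mod 127 = 1
Delta = (8 - 9) * 1 mod 127 = 126
New hash = (31 + 126) mod 127 = 30

Answer: 30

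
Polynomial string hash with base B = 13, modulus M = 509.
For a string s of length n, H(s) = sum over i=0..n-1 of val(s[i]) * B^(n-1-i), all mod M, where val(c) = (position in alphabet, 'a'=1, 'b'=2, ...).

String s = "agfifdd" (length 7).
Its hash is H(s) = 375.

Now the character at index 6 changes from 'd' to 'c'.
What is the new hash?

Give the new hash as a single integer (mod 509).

Answer: 374

Derivation:
val('d') = 4, val('c') = 3
Position k = 6, exponent = n-1-k = 0
B^0 mod M = 13^0 mod 509 = 1
Delta = (3 - 4) * 1 mod 509 = 508
New hash = (375 + 508) mod 509 = 374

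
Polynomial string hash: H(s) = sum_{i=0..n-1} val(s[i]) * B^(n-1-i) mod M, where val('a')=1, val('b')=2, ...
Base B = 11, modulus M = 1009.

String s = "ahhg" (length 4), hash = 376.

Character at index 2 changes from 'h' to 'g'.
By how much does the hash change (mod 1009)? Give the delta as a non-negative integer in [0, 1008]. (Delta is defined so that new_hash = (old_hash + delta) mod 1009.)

Answer: 998

Derivation:
Delta formula: (val(new) - val(old)) * B^(n-1-k) mod M
  val('g') - val('h') = 7 - 8 = -1
  B^(n-1-k) = 11^1 mod 1009 = 11
  Delta = -1 * 11 mod 1009 = 998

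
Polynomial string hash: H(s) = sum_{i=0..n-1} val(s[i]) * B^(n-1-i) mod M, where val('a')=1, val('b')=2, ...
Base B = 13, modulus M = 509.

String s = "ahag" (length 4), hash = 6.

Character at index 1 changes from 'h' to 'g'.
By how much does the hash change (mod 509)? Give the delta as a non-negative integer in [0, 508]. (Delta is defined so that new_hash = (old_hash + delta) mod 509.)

Answer: 340

Derivation:
Delta formula: (val(new) - val(old)) * B^(n-1-k) mod M
  val('g') - val('h') = 7 - 8 = -1
  B^(n-1-k) = 13^2 mod 509 = 169
  Delta = -1 * 169 mod 509 = 340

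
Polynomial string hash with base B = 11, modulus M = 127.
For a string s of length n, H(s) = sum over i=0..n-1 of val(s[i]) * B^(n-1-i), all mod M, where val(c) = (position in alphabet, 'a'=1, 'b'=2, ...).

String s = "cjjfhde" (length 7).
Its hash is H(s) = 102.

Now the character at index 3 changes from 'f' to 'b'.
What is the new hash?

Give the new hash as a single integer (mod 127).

val('f') = 6, val('b') = 2
Position k = 3, exponent = n-1-k = 3
B^3 mod M = 11^3 mod 127 = 61
Delta = (2 - 6) * 61 mod 127 = 10
New hash = (102 + 10) mod 127 = 112

Answer: 112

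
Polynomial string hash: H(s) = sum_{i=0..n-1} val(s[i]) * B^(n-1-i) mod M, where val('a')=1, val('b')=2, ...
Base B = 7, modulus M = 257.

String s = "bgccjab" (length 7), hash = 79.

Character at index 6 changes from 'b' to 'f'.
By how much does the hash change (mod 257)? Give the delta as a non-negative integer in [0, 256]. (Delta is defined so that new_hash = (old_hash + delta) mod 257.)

Delta formula: (val(new) - val(old)) * B^(n-1-k) mod M
  val('f') - val('b') = 6 - 2 = 4
  B^(n-1-k) = 7^0 mod 257 = 1
  Delta = 4 * 1 mod 257 = 4

Answer: 4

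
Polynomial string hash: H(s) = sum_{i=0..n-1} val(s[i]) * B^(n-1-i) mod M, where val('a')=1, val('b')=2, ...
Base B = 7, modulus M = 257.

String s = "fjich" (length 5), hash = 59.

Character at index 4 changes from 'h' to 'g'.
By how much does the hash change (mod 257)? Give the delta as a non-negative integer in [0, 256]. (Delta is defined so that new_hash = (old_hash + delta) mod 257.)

Delta formula: (val(new) - val(old)) * B^(n-1-k) mod M
  val('g') - val('h') = 7 - 8 = -1
  B^(n-1-k) = 7^0 mod 257 = 1
  Delta = -1 * 1 mod 257 = 256

Answer: 256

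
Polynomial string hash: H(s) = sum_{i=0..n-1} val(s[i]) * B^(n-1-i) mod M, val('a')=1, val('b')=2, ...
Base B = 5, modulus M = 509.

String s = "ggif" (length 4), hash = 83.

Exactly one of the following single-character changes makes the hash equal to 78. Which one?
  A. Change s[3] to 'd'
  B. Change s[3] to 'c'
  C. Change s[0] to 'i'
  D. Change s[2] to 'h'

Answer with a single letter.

Answer: D

Derivation:
Option A: s[3]='f'->'d', delta=(4-6)*5^0 mod 509 = 507, hash=83+507 mod 509 = 81
Option B: s[3]='f'->'c', delta=(3-6)*5^0 mod 509 = 506, hash=83+506 mod 509 = 80
Option C: s[0]='g'->'i', delta=(9-7)*5^3 mod 509 = 250, hash=83+250 mod 509 = 333
Option D: s[2]='i'->'h', delta=(8-9)*5^1 mod 509 = 504, hash=83+504 mod 509 = 78 <-- target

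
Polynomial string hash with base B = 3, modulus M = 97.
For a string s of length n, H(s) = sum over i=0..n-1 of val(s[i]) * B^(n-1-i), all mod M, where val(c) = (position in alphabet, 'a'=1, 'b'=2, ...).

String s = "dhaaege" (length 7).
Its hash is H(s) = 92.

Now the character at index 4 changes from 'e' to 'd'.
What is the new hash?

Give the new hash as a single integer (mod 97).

Answer: 83

Derivation:
val('e') = 5, val('d') = 4
Position k = 4, exponent = n-1-k = 2
B^2 mod M = 3^2 mod 97 = 9
Delta = (4 - 5) * 9 mod 97 = 88
New hash = (92 + 88) mod 97 = 83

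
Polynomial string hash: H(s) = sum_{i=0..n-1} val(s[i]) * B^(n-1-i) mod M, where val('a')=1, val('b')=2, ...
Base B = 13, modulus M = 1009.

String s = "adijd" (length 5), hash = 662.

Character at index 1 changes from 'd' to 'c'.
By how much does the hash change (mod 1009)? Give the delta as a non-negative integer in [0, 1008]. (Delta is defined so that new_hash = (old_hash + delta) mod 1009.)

Delta formula: (val(new) - val(old)) * B^(n-1-k) mod M
  val('c') - val('d') = 3 - 4 = -1
  B^(n-1-k) = 13^3 mod 1009 = 179
  Delta = -1 * 179 mod 1009 = 830

Answer: 830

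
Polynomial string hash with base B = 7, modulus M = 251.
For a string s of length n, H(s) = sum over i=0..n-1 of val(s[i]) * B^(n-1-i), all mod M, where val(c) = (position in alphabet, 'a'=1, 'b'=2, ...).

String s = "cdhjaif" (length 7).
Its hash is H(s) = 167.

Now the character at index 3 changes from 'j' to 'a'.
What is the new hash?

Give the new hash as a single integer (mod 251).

val('j') = 10, val('a') = 1
Position k = 3, exponent = n-1-k = 3
B^3 mod M = 7^3 mod 251 = 92
Delta = (1 - 10) * 92 mod 251 = 176
New hash = (167 + 176) mod 251 = 92

Answer: 92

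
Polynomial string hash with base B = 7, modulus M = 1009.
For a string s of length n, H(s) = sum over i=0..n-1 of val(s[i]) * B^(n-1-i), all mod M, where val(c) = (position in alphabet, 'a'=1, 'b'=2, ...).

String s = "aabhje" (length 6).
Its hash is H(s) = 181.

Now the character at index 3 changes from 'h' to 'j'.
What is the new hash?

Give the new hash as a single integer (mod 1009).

Answer: 279

Derivation:
val('h') = 8, val('j') = 10
Position k = 3, exponent = n-1-k = 2
B^2 mod M = 7^2 mod 1009 = 49
Delta = (10 - 8) * 49 mod 1009 = 98
New hash = (181 + 98) mod 1009 = 279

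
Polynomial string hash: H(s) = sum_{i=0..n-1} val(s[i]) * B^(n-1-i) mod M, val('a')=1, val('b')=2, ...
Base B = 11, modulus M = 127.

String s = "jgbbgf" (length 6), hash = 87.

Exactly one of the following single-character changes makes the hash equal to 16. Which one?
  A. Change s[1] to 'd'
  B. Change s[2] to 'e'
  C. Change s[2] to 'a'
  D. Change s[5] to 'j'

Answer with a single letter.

Option A: s[1]='g'->'d', delta=(4-7)*11^4 mod 127 = 19, hash=87+19 mod 127 = 106
Option B: s[2]='b'->'e', delta=(5-2)*11^3 mod 127 = 56, hash=87+56 mod 127 = 16 <-- target
Option C: s[2]='b'->'a', delta=(1-2)*11^3 mod 127 = 66, hash=87+66 mod 127 = 26
Option D: s[5]='f'->'j', delta=(10-6)*11^0 mod 127 = 4, hash=87+4 mod 127 = 91

Answer: B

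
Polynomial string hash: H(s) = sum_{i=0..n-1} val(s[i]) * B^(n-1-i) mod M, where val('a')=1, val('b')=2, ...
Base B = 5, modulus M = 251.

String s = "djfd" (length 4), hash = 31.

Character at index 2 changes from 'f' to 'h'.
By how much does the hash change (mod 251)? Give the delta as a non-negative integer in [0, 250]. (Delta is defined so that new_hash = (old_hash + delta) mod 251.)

Answer: 10

Derivation:
Delta formula: (val(new) - val(old)) * B^(n-1-k) mod M
  val('h') - val('f') = 8 - 6 = 2
  B^(n-1-k) = 5^1 mod 251 = 5
  Delta = 2 * 5 mod 251 = 10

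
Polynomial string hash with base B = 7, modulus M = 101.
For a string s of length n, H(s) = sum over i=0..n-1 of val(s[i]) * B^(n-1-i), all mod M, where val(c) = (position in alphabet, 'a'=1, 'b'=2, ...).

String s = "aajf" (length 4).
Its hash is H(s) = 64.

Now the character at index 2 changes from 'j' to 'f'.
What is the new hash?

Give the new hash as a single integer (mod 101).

val('j') = 10, val('f') = 6
Position k = 2, exponent = n-1-k = 1
B^1 mod M = 7^1 mod 101 = 7
Delta = (6 - 10) * 7 mod 101 = 73
New hash = (64 + 73) mod 101 = 36

Answer: 36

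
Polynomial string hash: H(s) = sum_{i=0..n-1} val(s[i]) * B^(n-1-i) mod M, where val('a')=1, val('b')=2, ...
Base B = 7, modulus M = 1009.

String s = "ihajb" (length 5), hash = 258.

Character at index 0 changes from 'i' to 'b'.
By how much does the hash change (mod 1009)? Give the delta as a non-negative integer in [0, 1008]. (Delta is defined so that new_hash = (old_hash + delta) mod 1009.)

Answer: 346

Derivation:
Delta formula: (val(new) - val(old)) * B^(n-1-k) mod M
  val('b') - val('i') = 2 - 9 = -7
  B^(n-1-k) = 7^4 mod 1009 = 383
  Delta = -7 * 383 mod 1009 = 346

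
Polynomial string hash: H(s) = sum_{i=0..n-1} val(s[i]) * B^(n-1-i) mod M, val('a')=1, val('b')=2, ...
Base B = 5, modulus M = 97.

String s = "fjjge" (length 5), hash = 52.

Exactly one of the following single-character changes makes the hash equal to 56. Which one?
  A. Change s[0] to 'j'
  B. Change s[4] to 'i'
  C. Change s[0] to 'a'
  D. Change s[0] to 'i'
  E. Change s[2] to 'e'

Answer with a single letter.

Option A: s[0]='f'->'j', delta=(10-6)*5^4 mod 97 = 75, hash=52+75 mod 97 = 30
Option B: s[4]='e'->'i', delta=(9-5)*5^0 mod 97 = 4, hash=52+4 mod 97 = 56 <-- target
Option C: s[0]='f'->'a', delta=(1-6)*5^4 mod 97 = 76, hash=52+76 mod 97 = 31
Option D: s[0]='f'->'i', delta=(9-6)*5^4 mod 97 = 32, hash=52+32 mod 97 = 84
Option E: s[2]='j'->'e', delta=(5-10)*5^2 mod 97 = 69, hash=52+69 mod 97 = 24

Answer: B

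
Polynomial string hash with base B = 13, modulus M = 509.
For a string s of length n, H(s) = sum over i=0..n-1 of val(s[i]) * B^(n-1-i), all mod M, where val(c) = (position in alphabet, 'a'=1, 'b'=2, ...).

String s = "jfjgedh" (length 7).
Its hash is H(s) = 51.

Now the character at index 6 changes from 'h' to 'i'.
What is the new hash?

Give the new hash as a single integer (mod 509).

Answer: 52

Derivation:
val('h') = 8, val('i') = 9
Position k = 6, exponent = n-1-k = 0
B^0 mod M = 13^0 mod 509 = 1
Delta = (9 - 8) * 1 mod 509 = 1
New hash = (51 + 1) mod 509 = 52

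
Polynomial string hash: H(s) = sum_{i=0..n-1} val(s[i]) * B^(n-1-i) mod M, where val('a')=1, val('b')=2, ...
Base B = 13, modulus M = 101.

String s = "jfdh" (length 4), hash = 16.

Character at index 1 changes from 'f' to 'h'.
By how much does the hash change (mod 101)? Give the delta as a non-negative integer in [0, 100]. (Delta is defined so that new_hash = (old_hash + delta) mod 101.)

Delta formula: (val(new) - val(old)) * B^(n-1-k) mod M
  val('h') - val('f') = 8 - 6 = 2
  B^(n-1-k) = 13^2 mod 101 = 68
  Delta = 2 * 68 mod 101 = 35

Answer: 35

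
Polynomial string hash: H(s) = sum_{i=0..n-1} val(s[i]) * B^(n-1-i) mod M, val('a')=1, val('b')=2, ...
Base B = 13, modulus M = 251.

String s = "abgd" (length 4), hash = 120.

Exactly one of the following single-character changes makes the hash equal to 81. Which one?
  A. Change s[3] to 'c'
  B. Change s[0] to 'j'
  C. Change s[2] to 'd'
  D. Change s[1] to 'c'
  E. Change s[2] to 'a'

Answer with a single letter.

Option A: s[3]='d'->'c', delta=(3-4)*13^0 mod 251 = 250, hash=120+250 mod 251 = 119
Option B: s[0]='a'->'j', delta=(10-1)*13^3 mod 251 = 195, hash=120+195 mod 251 = 64
Option C: s[2]='g'->'d', delta=(4-7)*13^1 mod 251 = 212, hash=120+212 mod 251 = 81 <-- target
Option D: s[1]='b'->'c', delta=(3-2)*13^2 mod 251 = 169, hash=120+169 mod 251 = 38
Option E: s[2]='g'->'a', delta=(1-7)*13^1 mod 251 = 173, hash=120+173 mod 251 = 42

Answer: C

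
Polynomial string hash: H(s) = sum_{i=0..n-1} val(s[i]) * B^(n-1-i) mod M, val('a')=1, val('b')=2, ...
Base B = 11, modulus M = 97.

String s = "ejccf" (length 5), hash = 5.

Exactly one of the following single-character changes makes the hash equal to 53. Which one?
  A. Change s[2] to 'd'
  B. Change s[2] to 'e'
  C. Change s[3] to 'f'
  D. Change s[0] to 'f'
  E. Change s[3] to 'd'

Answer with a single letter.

Answer: B

Derivation:
Option A: s[2]='c'->'d', delta=(4-3)*11^2 mod 97 = 24, hash=5+24 mod 97 = 29
Option B: s[2]='c'->'e', delta=(5-3)*11^2 mod 97 = 48, hash=5+48 mod 97 = 53 <-- target
Option C: s[3]='c'->'f', delta=(6-3)*11^1 mod 97 = 33, hash=5+33 mod 97 = 38
Option D: s[0]='e'->'f', delta=(6-5)*11^4 mod 97 = 91, hash=5+91 mod 97 = 96
Option E: s[3]='c'->'d', delta=(4-3)*11^1 mod 97 = 11, hash=5+11 mod 97 = 16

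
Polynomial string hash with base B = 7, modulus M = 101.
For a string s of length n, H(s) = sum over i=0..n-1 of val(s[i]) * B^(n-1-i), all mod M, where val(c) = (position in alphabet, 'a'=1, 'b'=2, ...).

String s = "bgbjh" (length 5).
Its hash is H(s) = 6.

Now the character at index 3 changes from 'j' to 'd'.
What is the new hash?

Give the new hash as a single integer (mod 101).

Answer: 65

Derivation:
val('j') = 10, val('d') = 4
Position k = 3, exponent = n-1-k = 1
B^1 mod M = 7^1 mod 101 = 7
Delta = (4 - 10) * 7 mod 101 = 59
New hash = (6 + 59) mod 101 = 65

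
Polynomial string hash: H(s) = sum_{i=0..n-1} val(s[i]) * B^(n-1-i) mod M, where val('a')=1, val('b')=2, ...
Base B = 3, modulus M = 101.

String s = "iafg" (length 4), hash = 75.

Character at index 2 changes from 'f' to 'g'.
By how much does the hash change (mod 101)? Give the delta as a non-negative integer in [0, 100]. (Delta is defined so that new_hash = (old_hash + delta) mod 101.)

Delta formula: (val(new) - val(old)) * B^(n-1-k) mod M
  val('g') - val('f') = 7 - 6 = 1
  B^(n-1-k) = 3^1 mod 101 = 3
  Delta = 1 * 3 mod 101 = 3

Answer: 3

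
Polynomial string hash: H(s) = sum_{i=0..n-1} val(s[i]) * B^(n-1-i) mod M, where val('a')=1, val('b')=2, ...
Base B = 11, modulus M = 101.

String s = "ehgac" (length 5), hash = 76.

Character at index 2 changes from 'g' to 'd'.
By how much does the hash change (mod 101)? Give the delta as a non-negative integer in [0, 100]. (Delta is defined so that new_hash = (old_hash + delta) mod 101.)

Delta formula: (val(new) - val(old)) * B^(n-1-k) mod M
  val('d') - val('g') = 4 - 7 = -3
  B^(n-1-k) = 11^2 mod 101 = 20
  Delta = -3 * 20 mod 101 = 41

Answer: 41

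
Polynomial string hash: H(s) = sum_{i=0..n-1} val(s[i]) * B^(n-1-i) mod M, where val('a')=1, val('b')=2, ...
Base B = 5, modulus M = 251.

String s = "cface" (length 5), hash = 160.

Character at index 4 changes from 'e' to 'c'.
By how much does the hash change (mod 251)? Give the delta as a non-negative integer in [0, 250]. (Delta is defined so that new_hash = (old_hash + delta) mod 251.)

Delta formula: (val(new) - val(old)) * B^(n-1-k) mod M
  val('c') - val('e') = 3 - 5 = -2
  B^(n-1-k) = 5^0 mod 251 = 1
  Delta = -2 * 1 mod 251 = 249

Answer: 249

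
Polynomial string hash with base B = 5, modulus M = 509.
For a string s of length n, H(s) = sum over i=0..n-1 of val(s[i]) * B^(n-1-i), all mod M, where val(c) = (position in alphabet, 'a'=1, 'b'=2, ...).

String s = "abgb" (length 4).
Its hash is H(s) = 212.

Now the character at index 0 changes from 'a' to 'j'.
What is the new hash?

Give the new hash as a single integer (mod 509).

Answer: 319

Derivation:
val('a') = 1, val('j') = 10
Position k = 0, exponent = n-1-k = 3
B^3 mod M = 5^3 mod 509 = 125
Delta = (10 - 1) * 125 mod 509 = 107
New hash = (212 + 107) mod 509 = 319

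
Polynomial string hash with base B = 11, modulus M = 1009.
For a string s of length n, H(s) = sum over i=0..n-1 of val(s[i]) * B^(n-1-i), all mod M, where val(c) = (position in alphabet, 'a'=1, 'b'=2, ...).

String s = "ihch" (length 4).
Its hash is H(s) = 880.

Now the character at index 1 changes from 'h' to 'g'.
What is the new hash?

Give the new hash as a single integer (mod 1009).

val('h') = 8, val('g') = 7
Position k = 1, exponent = n-1-k = 2
B^2 mod M = 11^2 mod 1009 = 121
Delta = (7 - 8) * 121 mod 1009 = 888
New hash = (880 + 888) mod 1009 = 759

Answer: 759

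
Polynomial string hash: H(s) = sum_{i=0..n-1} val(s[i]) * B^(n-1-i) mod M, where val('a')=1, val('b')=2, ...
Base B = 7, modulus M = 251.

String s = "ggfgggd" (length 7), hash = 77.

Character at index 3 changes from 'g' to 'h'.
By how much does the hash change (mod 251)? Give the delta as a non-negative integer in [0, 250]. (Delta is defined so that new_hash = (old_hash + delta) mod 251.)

Delta formula: (val(new) - val(old)) * B^(n-1-k) mod M
  val('h') - val('g') = 8 - 7 = 1
  B^(n-1-k) = 7^3 mod 251 = 92
  Delta = 1 * 92 mod 251 = 92

Answer: 92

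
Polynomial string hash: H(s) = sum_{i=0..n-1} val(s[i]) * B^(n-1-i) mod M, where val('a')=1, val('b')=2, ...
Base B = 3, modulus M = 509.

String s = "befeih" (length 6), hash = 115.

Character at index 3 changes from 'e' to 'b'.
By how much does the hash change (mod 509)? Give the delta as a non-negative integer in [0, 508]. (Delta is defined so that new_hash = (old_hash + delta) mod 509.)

Delta formula: (val(new) - val(old)) * B^(n-1-k) mod M
  val('b') - val('e') = 2 - 5 = -3
  B^(n-1-k) = 3^2 mod 509 = 9
  Delta = -3 * 9 mod 509 = 482

Answer: 482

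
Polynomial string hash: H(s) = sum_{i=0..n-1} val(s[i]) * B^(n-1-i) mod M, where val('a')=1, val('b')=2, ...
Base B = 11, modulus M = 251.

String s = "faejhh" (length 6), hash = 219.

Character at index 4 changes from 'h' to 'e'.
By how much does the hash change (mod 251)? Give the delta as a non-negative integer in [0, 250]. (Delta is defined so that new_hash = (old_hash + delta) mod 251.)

Answer: 218

Derivation:
Delta formula: (val(new) - val(old)) * B^(n-1-k) mod M
  val('e') - val('h') = 5 - 8 = -3
  B^(n-1-k) = 11^1 mod 251 = 11
  Delta = -3 * 11 mod 251 = 218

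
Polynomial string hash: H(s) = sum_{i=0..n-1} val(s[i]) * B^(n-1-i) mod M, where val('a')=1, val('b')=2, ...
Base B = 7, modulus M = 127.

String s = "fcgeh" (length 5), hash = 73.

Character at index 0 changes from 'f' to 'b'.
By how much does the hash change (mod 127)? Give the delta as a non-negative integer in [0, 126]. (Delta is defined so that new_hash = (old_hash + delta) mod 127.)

Delta formula: (val(new) - val(old)) * B^(n-1-k) mod M
  val('b') - val('f') = 2 - 6 = -4
  B^(n-1-k) = 7^4 mod 127 = 115
  Delta = -4 * 115 mod 127 = 48

Answer: 48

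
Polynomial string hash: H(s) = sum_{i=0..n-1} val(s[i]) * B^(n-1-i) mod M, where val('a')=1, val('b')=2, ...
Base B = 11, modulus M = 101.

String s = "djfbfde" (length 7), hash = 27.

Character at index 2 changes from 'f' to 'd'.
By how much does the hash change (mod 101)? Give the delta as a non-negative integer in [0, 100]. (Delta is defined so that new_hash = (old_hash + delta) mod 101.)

Delta formula: (val(new) - val(old)) * B^(n-1-k) mod M
  val('d') - val('f') = 4 - 6 = -2
  B^(n-1-k) = 11^4 mod 101 = 97
  Delta = -2 * 97 mod 101 = 8

Answer: 8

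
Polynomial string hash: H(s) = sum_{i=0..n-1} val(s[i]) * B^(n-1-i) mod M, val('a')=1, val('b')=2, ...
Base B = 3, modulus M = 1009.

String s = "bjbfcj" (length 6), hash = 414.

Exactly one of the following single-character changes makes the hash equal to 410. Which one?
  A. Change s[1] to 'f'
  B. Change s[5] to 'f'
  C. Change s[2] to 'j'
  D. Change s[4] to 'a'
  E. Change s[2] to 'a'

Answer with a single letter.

Option A: s[1]='j'->'f', delta=(6-10)*3^4 mod 1009 = 685, hash=414+685 mod 1009 = 90
Option B: s[5]='j'->'f', delta=(6-10)*3^0 mod 1009 = 1005, hash=414+1005 mod 1009 = 410 <-- target
Option C: s[2]='b'->'j', delta=(10-2)*3^3 mod 1009 = 216, hash=414+216 mod 1009 = 630
Option D: s[4]='c'->'a', delta=(1-3)*3^1 mod 1009 = 1003, hash=414+1003 mod 1009 = 408
Option E: s[2]='b'->'a', delta=(1-2)*3^3 mod 1009 = 982, hash=414+982 mod 1009 = 387

Answer: B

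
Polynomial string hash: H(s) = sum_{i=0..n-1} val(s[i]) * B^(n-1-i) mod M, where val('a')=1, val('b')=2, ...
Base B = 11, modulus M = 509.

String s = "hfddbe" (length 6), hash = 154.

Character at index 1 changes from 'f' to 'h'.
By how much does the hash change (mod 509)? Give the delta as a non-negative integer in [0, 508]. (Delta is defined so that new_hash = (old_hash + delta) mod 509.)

Delta formula: (val(new) - val(old)) * B^(n-1-k) mod M
  val('h') - val('f') = 8 - 6 = 2
  B^(n-1-k) = 11^4 mod 509 = 389
  Delta = 2 * 389 mod 509 = 269

Answer: 269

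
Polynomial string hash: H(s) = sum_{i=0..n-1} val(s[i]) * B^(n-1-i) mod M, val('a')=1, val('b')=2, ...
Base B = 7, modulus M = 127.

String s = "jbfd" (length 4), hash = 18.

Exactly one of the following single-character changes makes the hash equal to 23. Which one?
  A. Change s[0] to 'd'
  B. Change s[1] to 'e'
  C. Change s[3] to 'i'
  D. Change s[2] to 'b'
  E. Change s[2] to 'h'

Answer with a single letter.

Answer: C

Derivation:
Option A: s[0]='j'->'d', delta=(4-10)*7^3 mod 127 = 101, hash=18+101 mod 127 = 119
Option B: s[1]='b'->'e', delta=(5-2)*7^2 mod 127 = 20, hash=18+20 mod 127 = 38
Option C: s[3]='d'->'i', delta=(9-4)*7^0 mod 127 = 5, hash=18+5 mod 127 = 23 <-- target
Option D: s[2]='f'->'b', delta=(2-6)*7^1 mod 127 = 99, hash=18+99 mod 127 = 117
Option E: s[2]='f'->'h', delta=(8-6)*7^1 mod 127 = 14, hash=18+14 mod 127 = 32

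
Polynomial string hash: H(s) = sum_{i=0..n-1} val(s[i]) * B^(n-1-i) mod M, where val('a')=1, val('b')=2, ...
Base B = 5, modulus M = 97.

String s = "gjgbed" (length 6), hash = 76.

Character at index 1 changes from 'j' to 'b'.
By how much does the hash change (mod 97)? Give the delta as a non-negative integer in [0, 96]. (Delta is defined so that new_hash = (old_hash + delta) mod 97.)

Delta formula: (val(new) - val(old)) * B^(n-1-k) mod M
  val('b') - val('j') = 2 - 10 = -8
  B^(n-1-k) = 5^4 mod 97 = 43
  Delta = -8 * 43 mod 97 = 44

Answer: 44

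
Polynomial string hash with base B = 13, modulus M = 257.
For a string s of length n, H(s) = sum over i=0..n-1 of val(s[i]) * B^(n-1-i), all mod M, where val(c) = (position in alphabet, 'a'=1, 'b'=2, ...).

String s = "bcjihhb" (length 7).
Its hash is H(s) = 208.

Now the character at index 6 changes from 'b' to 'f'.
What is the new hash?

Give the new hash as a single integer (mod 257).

val('b') = 2, val('f') = 6
Position k = 6, exponent = n-1-k = 0
B^0 mod M = 13^0 mod 257 = 1
Delta = (6 - 2) * 1 mod 257 = 4
New hash = (208 + 4) mod 257 = 212

Answer: 212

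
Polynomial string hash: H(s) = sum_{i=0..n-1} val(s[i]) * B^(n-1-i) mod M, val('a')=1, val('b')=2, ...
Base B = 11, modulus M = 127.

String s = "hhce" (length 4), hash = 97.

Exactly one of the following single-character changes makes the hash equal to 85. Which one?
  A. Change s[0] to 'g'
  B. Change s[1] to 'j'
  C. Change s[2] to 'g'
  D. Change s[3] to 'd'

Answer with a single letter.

Answer: B

Derivation:
Option A: s[0]='h'->'g', delta=(7-8)*11^3 mod 127 = 66, hash=97+66 mod 127 = 36
Option B: s[1]='h'->'j', delta=(10-8)*11^2 mod 127 = 115, hash=97+115 mod 127 = 85 <-- target
Option C: s[2]='c'->'g', delta=(7-3)*11^1 mod 127 = 44, hash=97+44 mod 127 = 14
Option D: s[3]='e'->'d', delta=(4-5)*11^0 mod 127 = 126, hash=97+126 mod 127 = 96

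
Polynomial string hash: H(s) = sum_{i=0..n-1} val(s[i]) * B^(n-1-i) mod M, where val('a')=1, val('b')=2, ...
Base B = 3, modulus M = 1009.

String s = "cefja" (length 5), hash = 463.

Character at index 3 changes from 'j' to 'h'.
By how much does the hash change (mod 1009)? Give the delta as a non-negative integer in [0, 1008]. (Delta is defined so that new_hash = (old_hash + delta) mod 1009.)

Answer: 1003

Derivation:
Delta formula: (val(new) - val(old)) * B^(n-1-k) mod M
  val('h') - val('j') = 8 - 10 = -2
  B^(n-1-k) = 3^1 mod 1009 = 3
  Delta = -2 * 3 mod 1009 = 1003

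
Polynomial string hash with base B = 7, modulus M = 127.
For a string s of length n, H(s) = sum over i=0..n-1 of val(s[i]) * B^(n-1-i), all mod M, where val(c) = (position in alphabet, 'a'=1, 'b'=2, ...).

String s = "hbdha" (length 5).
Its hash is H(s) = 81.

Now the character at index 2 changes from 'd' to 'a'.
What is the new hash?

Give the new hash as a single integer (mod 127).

val('d') = 4, val('a') = 1
Position k = 2, exponent = n-1-k = 2
B^2 mod M = 7^2 mod 127 = 49
Delta = (1 - 4) * 49 mod 127 = 107
New hash = (81 + 107) mod 127 = 61

Answer: 61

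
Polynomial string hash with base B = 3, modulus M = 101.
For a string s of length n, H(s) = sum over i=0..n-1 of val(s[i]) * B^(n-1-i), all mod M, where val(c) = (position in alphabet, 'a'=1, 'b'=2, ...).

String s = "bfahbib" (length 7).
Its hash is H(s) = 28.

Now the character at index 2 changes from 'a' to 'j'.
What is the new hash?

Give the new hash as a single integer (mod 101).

val('a') = 1, val('j') = 10
Position k = 2, exponent = n-1-k = 4
B^4 mod M = 3^4 mod 101 = 81
Delta = (10 - 1) * 81 mod 101 = 22
New hash = (28 + 22) mod 101 = 50

Answer: 50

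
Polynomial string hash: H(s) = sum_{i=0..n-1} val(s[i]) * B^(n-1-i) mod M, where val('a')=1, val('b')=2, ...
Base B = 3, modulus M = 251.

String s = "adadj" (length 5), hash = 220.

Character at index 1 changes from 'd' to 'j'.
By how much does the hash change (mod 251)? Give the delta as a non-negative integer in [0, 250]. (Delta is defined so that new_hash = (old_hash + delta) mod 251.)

Delta formula: (val(new) - val(old)) * B^(n-1-k) mod M
  val('j') - val('d') = 10 - 4 = 6
  B^(n-1-k) = 3^3 mod 251 = 27
  Delta = 6 * 27 mod 251 = 162

Answer: 162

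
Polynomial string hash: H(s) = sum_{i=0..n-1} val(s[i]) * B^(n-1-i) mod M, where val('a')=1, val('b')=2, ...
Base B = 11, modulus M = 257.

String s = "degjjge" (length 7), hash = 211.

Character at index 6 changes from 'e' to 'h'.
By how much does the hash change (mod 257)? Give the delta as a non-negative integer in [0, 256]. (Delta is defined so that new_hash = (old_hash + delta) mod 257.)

Delta formula: (val(new) - val(old)) * B^(n-1-k) mod M
  val('h') - val('e') = 8 - 5 = 3
  B^(n-1-k) = 11^0 mod 257 = 1
  Delta = 3 * 1 mod 257 = 3

Answer: 3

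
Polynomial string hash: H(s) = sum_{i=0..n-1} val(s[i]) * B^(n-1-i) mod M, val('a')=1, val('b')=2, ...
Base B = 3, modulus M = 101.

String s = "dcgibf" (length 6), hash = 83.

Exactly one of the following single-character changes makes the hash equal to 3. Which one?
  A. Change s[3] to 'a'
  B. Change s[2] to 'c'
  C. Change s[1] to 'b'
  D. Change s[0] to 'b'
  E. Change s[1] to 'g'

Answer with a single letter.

Answer: E

Derivation:
Option A: s[3]='i'->'a', delta=(1-9)*3^2 mod 101 = 29, hash=83+29 mod 101 = 11
Option B: s[2]='g'->'c', delta=(3-7)*3^3 mod 101 = 94, hash=83+94 mod 101 = 76
Option C: s[1]='c'->'b', delta=(2-3)*3^4 mod 101 = 20, hash=83+20 mod 101 = 2
Option D: s[0]='d'->'b', delta=(2-4)*3^5 mod 101 = 19, hash=83+19 mod 101 = 1
Option E: s[1]='c'->'g', delta=(7-3)*3^4 mod 101 = 21, hash=83+21 mod 101 = 3 <-- target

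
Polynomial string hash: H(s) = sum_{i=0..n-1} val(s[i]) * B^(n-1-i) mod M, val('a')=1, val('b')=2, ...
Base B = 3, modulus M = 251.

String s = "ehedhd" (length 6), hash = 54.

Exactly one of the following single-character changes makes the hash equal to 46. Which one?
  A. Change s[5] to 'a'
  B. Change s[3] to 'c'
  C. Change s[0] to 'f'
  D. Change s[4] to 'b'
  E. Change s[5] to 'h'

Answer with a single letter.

Answer: C

Derivation:
Option A: s[5]='d'->'a', delta=(1-4)*3^0 mod 251 = 248, hash=54+248 mod 251 = 51
Option B: s[3]='d'->'c', delta=(3-4)*3^2 mod 251 = 242, hash=54+242 mod 251 = 45
Option C: s[0]='e'->'f', delta=(6-5)*3^5 mod 251 = 243, hash=54+243 mod 251 = 46 <-- target
Option D: s[4]='h'->'b', delta=(2-8)*3^1 mod 251 = 233, hash=54+233 mod 251 = 36
Option E: s[5]='d'->'h', delta=(8-4)*3^0 mod 251 = 4, hash=54+4 mod 251 = 58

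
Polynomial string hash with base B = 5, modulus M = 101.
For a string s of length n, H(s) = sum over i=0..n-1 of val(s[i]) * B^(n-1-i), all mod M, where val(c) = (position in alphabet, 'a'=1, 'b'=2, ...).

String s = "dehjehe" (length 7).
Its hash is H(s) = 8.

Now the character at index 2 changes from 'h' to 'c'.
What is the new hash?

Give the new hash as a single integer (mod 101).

Answer: 14

Derivation:
val('h') = 8, val('c') = 3
Position k = 2, exponent = n-1-k = 4
B^4 mod M = 5^4 mod 101 = 19
Delta = (3 - 8) * 19 mod 101 = 6
New hash = (8 + 6) mod 101 = 14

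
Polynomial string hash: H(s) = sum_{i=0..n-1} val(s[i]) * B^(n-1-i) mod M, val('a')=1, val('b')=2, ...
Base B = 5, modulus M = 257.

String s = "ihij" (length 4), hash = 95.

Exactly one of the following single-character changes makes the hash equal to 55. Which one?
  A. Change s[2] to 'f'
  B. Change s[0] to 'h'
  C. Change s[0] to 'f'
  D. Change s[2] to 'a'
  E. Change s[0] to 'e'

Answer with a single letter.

Option A: s[2]='i'->'f', delta=(6-9)*5^1 mod 257 = 242, hash=95+242 mod 257 = 80
Option B: s[0]='i'->'h', delta=(8-9)*5^3 mod 257 = 132, hash=95+132 mod 257 = 227
Option C: s[0]='i'->'f', delta=(6-9)*5^3 mod 257 = 139, hash=95+139 mod 257 = 234
Option D: s[2]='i'->'a', delta=(1-9)*5^1 mod 257 = 217, hash=95+217 mod 257 = 55 <-- target
Option E: s[0]='i'->'e', delta=(5-9)*5^3 mod 257 = 14, hash=95+14 mod 257 = 109

Answer: D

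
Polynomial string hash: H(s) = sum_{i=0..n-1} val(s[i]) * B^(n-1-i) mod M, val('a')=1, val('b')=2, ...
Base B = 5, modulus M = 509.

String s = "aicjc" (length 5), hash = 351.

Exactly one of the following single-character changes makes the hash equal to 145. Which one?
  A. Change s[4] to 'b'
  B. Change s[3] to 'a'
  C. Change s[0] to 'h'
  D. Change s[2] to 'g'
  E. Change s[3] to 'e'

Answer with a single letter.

Answer: C

Derivation:
Option A: s[4]='c'->'b', delta=(2-3)*5^0 mod 509 = 508, hash=351+508 mod 509 = 350
Option B: s[3]='j'->'a', delta=(1-10)*5^1 mod 509 = 464, hash=351+464 mod 509 = 306
Option C: s[0]='a'->'h', delta=(8-1)*5^4 mod 509 = 303, hash=351+303 mod 509 = 145 <-- target
Option D: s[2]='c'->'g', delta=(7-3)*5^2 mod 509 = 100, hash=351+100 mod 509 = 451
Option E: s[3]='j'->'e', delta=(5-10)*5^1 mod 509 = 484, hash=351+484 mod 509 = 326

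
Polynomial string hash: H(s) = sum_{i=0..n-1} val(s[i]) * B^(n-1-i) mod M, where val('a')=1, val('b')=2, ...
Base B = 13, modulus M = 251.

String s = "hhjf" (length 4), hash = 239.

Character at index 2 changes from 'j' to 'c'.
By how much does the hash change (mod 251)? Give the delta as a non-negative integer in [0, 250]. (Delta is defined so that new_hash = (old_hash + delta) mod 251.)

Delta formula: (val(new) - val(old)) * B^(n-1-k) mod M
  val('c') - val('j') = 3 - 10 = -7
  B^(n-1-k) = 13^1 mod 251 = 13
  Delta = -7 * 13 mod 251 = 160

Answer: 160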